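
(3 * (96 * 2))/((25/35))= 4032/5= 806.40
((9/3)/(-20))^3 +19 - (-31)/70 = 1088611/56000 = 19.44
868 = 868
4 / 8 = 1 / 2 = 0.50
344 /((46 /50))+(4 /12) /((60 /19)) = 1548437 /4140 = 374.02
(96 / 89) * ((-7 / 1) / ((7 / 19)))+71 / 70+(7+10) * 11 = 1043649 / 6230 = 167.52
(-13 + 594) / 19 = 581 / 19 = 30.58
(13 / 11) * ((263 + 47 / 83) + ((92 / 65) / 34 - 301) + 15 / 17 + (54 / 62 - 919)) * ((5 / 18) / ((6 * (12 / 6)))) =-1357097791 / 51964308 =-26.12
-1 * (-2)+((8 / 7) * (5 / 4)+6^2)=276 / 7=39.43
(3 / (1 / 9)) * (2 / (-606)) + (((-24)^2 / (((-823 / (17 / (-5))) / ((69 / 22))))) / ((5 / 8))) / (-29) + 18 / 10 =861198048 / 662905925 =1.30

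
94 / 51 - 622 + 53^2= 111631 / 51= 2188.84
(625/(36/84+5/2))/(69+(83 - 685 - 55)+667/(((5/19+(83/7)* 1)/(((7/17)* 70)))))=0.21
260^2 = 67600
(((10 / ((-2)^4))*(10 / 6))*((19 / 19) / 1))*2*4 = 25 / 3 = 8.33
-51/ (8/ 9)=-459/ 8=-57.38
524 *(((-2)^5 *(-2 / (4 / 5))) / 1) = 41920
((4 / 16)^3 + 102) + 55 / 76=124931 / 1216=102.74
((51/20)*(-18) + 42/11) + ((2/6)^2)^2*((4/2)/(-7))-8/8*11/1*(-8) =2863697/62370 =45.91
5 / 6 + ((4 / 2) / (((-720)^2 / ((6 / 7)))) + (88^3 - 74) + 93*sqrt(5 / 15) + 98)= 31*sqrt(3) + 206084642401 / 302400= 681550.53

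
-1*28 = -28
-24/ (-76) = 6/ 19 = 0.32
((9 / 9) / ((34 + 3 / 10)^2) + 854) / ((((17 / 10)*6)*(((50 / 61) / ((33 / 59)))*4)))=1982851299 / 138825820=14.28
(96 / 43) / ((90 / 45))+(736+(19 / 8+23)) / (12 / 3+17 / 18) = 2374305 / 15308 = 155.10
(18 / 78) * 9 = 27 / 13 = 2.08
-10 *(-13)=130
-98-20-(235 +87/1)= -440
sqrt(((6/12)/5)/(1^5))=sqrt(10)/10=0.32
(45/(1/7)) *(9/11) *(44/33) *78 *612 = 16403825.45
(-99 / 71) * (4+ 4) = -792 / 71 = -11.15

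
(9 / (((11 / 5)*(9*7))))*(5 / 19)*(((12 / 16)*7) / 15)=5 / 836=0.01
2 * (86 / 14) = 86 / 7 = 12.29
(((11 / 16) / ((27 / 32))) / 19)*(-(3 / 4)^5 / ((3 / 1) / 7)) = -231 / 9728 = -0.02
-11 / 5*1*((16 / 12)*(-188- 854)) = 45848 / 15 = 3056.53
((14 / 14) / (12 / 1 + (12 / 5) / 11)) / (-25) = -11 / 3360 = -0.00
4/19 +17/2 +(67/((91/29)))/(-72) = 1047439/124488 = 8.41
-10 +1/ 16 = -159/ 16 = -9.94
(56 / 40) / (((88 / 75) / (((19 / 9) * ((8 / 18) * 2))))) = 665 / 297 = 2.24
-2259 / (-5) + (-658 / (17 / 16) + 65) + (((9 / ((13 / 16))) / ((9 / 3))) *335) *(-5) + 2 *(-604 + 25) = -8226846 / 1105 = -7445.11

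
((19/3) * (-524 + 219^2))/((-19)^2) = 47437/57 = 832.23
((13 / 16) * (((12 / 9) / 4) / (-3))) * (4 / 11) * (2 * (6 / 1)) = -13 / 33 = -0.39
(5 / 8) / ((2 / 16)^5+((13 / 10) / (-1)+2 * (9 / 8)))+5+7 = 1970236 / 155653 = 12.66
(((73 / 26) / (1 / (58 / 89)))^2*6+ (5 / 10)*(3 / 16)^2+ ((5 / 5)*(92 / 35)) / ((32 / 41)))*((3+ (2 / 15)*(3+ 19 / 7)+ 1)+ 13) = 210029966520799 / 503760391680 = 416.92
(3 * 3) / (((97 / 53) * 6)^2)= 2809 / 37636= 0.07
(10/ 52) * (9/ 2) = 45/ 52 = 0.87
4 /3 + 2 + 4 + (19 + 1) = 82 /3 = 27.33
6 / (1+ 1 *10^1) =6 / 11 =0.55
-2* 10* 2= -40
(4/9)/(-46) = -2/207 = -0.01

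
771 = 771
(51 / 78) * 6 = 51 / 13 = 3.92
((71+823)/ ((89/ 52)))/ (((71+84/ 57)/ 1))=294424/ 40851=7.21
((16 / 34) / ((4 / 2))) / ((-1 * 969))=-4 / 16473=-0.00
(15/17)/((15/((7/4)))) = 7/68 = 0.10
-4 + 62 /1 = 58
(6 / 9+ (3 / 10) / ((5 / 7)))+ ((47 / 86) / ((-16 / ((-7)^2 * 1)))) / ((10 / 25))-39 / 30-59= -13085257 / 206400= -63.40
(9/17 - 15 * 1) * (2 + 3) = -1230/17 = -72.35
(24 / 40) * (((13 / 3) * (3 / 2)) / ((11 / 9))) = 351 / 110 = 3.19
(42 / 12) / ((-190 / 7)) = -49 / 380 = -0.13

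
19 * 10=190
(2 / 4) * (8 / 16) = 0.25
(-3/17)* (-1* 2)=6/17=0.35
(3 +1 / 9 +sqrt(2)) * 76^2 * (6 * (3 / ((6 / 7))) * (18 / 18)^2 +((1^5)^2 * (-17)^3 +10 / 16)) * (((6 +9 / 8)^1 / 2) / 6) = -1878796703 / 36 -268399529 * sqrt(2) / 16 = -75912188.18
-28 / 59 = -0.47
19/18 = 1.06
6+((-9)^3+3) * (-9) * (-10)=-65334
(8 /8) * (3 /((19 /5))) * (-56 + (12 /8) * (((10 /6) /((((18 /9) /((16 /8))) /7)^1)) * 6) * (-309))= -25658.68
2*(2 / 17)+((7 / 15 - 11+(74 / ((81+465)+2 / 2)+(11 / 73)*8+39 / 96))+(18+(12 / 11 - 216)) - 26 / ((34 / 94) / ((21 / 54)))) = -2509815901951 / 10752619680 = -233.41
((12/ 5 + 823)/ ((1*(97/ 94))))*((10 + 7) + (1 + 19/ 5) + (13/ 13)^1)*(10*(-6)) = -530699184/ 485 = -1094225.12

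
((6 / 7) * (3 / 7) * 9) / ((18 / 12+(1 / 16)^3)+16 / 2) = 221184 / 635579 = 0.35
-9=-9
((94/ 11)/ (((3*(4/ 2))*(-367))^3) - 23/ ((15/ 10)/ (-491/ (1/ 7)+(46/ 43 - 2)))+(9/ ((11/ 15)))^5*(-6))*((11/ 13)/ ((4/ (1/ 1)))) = -59811565774880104946693/ 174769034934512304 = -342232.05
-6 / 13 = -0.46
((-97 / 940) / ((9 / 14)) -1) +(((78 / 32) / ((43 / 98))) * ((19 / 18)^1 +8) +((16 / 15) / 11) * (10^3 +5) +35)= 2906743589 / 16006320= 181.60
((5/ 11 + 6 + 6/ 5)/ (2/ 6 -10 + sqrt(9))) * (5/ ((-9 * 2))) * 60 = 19.14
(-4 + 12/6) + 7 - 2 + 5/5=4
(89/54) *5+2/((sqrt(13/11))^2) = 9.93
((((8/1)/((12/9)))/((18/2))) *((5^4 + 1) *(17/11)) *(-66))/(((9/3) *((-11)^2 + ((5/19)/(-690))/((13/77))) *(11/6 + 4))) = -2901945696/144351515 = -20.10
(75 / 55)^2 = 225 / 121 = 1.86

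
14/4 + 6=19/2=9.50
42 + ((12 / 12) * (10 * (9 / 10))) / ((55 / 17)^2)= 129651 / 3025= 42.86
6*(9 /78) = 9 /13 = 0.69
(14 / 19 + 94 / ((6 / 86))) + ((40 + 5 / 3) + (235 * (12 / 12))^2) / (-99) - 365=2397265 / 5643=424.82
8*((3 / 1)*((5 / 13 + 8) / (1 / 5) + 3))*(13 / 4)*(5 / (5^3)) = 3504 / 25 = 140.16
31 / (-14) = -31 / 14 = -2.21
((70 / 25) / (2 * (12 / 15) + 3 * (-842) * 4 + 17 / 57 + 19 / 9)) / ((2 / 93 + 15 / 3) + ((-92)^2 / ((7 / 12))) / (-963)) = 27793143 / 1007118572246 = 0.00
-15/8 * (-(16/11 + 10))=945/44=21.48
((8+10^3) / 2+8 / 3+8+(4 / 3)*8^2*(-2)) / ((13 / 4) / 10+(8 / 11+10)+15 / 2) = 151360 / 8163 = 18.54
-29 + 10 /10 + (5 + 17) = -6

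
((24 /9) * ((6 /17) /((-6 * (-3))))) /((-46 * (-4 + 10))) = -0.00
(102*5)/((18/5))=425/3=141.67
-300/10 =-30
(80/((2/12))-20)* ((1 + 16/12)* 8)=25760/3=8586.67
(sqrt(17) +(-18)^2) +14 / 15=sqrt(17) +4874 / 15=329.06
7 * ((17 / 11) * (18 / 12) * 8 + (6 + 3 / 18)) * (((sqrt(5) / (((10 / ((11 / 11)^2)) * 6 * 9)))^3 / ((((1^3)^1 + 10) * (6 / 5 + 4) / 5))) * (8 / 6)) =11417 * sqrt(5) / 17833742784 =0.00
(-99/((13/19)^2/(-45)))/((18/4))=357390/169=2114.73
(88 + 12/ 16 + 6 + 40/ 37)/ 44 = 14183/ 6512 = 2.18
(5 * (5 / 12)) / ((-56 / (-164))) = 1025 / 168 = 6.10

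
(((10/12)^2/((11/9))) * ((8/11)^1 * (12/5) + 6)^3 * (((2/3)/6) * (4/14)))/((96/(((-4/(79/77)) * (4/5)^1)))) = -715822/2628725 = -0.27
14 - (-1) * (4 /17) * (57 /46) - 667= -255209 /391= -652.71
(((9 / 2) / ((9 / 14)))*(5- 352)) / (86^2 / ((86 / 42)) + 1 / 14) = -34006 / 50569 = -0.67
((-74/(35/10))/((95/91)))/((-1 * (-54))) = -962/2565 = -0.38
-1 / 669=-0.00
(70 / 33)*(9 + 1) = 700 / 33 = 21.21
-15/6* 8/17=-20/17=-1.18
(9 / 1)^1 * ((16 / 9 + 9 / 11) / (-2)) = -257 / 22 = -11.68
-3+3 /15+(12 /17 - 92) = -7998 /85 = -94.09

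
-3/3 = -1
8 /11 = 0.73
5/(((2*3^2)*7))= 5/126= 0.04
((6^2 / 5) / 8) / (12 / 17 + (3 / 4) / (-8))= 272 / 185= 1.47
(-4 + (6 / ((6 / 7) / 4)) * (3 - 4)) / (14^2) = -8 / 49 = -0.16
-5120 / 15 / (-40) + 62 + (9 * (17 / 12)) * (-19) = -10303 / 60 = -171.72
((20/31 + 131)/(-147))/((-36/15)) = 2915/7812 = 0.37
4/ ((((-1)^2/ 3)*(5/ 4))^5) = 995328/ 3125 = 318.50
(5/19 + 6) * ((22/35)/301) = 374/28595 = 0.01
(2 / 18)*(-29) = -29 / 9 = -3.22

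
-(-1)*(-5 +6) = 1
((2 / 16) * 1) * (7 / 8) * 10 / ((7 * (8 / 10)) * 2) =25 / 256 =0.10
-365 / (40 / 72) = -657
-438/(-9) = 146/3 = 48.67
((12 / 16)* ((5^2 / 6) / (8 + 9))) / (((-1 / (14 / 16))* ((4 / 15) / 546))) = -716625 / 2176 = -329.33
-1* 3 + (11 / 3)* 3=8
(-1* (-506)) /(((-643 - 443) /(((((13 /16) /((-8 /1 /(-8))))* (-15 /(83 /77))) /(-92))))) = -55055 /961472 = -0.06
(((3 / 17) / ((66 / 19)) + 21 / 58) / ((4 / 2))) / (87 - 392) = -2239 / 3308030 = -0.00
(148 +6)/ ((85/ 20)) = 616/ 17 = 36.24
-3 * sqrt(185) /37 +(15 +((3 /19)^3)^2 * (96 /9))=705695991 /47045881 - 3 * sqrt(185) /37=13.90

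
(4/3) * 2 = 8/3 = 2.67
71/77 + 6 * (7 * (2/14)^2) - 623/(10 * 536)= 686349/412720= 1.66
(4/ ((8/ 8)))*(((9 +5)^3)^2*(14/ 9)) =421654016/ 9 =46850446.22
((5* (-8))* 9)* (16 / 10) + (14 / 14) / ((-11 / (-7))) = -6329 / 11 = -575.36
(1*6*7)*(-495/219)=-6930/73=-94.93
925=925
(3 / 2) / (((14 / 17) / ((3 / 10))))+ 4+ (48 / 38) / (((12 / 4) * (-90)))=217459 / 47880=4.54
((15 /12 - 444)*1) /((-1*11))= 161 /4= 40.25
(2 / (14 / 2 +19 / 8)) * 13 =208 / 75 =2.77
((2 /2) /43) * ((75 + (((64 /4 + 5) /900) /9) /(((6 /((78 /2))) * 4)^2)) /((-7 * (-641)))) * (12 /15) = 12961183 /41675256000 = 0.00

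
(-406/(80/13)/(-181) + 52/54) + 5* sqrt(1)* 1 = 1236893/195480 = 6.33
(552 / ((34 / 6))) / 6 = 276 / 17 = 16.24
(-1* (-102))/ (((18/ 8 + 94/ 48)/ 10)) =24480/ 101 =242.38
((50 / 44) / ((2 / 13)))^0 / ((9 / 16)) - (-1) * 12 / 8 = 59 / 18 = 3.28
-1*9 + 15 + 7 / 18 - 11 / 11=97 / 18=5.39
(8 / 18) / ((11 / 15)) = 0.61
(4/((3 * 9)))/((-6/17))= -0.42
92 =92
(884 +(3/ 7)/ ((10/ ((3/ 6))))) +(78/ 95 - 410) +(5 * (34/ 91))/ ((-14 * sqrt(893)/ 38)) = 1263081/ 2660 - 170 * sqrt(893)/ 29939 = 474.67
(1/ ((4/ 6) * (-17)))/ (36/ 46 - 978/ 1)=23/ 254728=0.00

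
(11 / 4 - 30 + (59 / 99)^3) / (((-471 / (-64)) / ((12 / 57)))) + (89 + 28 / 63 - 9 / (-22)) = 1547001012259 / 17366411502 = 89.08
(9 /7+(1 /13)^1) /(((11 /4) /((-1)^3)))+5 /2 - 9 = -14005 /2002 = -7.00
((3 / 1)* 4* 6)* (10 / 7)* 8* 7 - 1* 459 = 5301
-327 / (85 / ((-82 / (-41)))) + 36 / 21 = -3558 / 595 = -5.98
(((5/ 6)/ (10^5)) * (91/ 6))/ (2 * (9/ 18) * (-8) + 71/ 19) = -1729/ 58320000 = -0.00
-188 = -188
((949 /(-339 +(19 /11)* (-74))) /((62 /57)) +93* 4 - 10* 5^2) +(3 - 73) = 1227709 /24490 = 50.13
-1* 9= -9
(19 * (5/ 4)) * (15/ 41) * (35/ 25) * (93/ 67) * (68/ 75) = 210273/ 13735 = 15.31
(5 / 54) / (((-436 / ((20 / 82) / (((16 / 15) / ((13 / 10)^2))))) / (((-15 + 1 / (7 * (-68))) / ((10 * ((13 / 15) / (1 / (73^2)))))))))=464165 / 17412223911936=0.00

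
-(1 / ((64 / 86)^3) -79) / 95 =501833 / 622592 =0.81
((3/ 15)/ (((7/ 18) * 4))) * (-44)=-198/ 35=-5.66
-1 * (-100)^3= 1000000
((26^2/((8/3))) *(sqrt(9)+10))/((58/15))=98865/116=852.28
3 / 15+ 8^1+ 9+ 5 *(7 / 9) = 949 / 45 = 21.09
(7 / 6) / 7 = 1 / 6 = 0.17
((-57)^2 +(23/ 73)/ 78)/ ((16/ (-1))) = -18499829/ 91104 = -203.06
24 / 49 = 0.49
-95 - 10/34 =-1620/17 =-95.29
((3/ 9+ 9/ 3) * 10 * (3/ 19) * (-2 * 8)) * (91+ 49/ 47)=-6921600/ 893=-7750.95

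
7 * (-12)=-84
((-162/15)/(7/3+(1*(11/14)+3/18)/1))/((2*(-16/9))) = 1701/1840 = 0.92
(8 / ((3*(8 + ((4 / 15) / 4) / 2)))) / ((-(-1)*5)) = 16 / 241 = 0.07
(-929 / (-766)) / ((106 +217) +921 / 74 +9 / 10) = 171865 / 47663584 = 0.00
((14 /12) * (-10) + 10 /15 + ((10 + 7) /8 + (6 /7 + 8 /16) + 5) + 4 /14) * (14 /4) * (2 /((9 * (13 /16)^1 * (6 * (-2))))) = 0.18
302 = 302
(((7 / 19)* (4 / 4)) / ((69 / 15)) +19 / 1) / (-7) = -8338 / 3059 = -2.73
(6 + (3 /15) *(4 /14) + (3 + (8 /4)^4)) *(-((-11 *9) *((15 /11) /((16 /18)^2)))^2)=-20973319065 /28672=-731491.32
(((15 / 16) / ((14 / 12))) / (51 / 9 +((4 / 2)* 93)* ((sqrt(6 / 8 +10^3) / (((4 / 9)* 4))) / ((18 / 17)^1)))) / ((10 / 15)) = -25920 / 37079983381 +225990* sqrt(4003) / 37079983381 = 0.00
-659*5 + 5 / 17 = -3294.71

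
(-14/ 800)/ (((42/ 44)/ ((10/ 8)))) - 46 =-46.02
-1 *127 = -127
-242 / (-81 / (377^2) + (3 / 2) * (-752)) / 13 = 0.02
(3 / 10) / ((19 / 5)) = 3 / 38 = 0.08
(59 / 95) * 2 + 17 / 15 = 2.38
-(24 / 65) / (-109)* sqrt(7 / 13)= 24* sqrt(91) / 92105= 0.00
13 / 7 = 1.86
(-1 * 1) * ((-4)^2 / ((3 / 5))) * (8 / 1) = -640 / 3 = -213.33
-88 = -88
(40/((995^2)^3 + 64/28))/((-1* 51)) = -280/346422985840186828941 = -0.00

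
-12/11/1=-12/11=-1.09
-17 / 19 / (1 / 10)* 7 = -1190 / 19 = -62.63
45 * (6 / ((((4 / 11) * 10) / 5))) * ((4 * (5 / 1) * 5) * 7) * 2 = 519750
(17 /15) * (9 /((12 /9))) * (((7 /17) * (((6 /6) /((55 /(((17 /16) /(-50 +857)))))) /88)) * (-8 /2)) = -357 /104156800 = -0.00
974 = 974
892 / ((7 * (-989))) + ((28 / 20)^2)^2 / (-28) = -4604589 / 17307500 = -0.27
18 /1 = 18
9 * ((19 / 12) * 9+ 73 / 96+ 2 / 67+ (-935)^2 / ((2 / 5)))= 42172904217 / 2144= 19670197.86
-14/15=-0.93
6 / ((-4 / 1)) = -1.50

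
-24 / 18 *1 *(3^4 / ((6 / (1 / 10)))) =-9 / 5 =-1.80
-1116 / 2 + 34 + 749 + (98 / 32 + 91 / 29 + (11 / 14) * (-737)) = -1129885 / 3248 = -347.87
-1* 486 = -486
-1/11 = -0.09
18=18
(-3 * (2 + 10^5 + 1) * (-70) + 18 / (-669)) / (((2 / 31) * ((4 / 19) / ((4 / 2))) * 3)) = 229864145423 / 223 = 1030780921.18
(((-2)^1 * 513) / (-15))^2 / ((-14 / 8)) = -467856 / 175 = -2673.46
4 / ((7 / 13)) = 52 / 7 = 7.43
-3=-3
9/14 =0.64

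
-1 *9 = -9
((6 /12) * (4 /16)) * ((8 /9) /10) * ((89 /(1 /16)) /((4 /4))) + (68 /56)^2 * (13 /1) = 308617 /8820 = 34.99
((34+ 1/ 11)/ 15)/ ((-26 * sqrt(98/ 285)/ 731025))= -18275625 * sqrt(570)/ 4004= -108972.17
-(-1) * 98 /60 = 49 /30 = 1.63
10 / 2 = 5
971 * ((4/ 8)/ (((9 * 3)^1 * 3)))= 971/ 162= 5.99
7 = 7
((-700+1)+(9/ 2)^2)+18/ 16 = -5421/ 8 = -677.62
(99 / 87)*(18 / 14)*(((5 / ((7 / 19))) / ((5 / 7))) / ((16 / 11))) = 62073 / 3248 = 19.11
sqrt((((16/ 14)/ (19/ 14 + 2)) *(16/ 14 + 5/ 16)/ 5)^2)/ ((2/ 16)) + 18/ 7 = 5534/ 1645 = 3.36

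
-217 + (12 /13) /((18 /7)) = -8449 /39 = -216.64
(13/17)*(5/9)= 65/153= 0.42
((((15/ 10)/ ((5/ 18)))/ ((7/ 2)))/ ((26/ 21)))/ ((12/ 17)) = 459/ 260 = 1.77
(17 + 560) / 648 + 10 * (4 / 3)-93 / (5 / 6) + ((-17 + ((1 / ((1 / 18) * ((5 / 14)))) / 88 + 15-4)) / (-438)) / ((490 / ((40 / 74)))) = -91863136837 / 943383672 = -97.38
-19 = -19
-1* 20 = -20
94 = 94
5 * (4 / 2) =10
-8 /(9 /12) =-10.67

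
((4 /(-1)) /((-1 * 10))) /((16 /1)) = 1 /40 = 0.02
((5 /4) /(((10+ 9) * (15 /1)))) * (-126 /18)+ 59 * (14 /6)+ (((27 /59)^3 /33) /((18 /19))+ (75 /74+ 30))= 3214239157381 /19058349684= 168.65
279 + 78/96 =4477/16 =279.81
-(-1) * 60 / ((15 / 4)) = 16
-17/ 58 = -0.29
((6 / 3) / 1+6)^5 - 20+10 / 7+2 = 229260 / 7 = 32751.43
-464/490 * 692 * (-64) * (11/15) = 113022976/3675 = 30754.55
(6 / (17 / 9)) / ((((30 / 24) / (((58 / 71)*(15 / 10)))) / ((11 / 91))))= 206712 / 549185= 0.38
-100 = -100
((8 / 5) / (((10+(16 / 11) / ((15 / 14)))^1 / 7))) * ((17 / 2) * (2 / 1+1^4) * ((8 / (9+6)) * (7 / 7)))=62832 / 4685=13.41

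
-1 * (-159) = 159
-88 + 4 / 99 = -8708 / 99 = -87.96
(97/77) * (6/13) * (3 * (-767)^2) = 1026126.47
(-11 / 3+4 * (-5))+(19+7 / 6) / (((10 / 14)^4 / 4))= 178889 / 625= 286.22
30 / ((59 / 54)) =1620 / 59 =27.46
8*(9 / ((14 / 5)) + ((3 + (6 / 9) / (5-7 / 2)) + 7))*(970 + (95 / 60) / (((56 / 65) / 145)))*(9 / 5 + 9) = 286000943 / 196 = 1459188.48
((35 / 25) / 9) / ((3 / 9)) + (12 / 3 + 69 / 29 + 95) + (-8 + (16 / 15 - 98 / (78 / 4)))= 169437 / 1885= 89.89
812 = 812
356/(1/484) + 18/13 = 2239970/13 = 172305.38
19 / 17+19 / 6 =437 / 102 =4.28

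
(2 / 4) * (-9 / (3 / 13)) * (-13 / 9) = 169 / 6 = 28.17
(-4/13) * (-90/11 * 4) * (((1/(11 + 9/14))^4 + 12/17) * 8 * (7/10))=39.81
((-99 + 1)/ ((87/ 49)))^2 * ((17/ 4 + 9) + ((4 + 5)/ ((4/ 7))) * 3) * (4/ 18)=2790163684/ 68121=40958.94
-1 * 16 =-16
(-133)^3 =-2352637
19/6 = 3.17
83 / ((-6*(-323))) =83 / 1938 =0.04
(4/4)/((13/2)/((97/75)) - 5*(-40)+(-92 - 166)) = -194/10277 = -0.02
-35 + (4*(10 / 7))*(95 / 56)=-1240 / 49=-25.31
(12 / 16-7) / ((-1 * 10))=5 / 8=0.62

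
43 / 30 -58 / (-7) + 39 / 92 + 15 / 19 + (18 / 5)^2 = 21926087 / 917700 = 23.89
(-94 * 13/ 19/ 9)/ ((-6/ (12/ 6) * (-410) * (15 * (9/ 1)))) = -611/ 14197275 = -0.00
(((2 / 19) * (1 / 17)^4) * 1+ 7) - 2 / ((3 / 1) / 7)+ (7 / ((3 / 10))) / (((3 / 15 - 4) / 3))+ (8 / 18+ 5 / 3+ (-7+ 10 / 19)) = -292072919 / 14282091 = -20.45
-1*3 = -3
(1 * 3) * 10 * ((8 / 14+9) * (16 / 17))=32160 / 119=270.25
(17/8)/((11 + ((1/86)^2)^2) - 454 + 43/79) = -9182899486/1912012322385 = -0.00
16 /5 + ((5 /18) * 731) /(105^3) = 13336571 /4167450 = 3.20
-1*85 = -85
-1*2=-2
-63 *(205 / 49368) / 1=-0.26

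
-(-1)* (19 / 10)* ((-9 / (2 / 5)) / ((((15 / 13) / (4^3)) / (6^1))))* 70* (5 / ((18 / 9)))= -2489760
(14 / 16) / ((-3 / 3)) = -7 / 8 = -0.88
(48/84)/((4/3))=3/7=0.43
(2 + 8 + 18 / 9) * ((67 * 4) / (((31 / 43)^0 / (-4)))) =-12864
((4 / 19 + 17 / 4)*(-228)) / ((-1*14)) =1017 / 14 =72.64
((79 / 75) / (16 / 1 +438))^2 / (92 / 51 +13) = 106097 / 291782962500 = 0.00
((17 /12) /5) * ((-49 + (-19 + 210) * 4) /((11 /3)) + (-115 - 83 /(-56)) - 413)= -63121 /672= -93.93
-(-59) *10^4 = 590000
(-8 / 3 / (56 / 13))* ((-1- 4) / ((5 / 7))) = 13 / 3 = 4.33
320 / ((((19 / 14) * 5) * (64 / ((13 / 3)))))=3.19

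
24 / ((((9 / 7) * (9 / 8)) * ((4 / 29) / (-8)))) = -25984 / 27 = -962.37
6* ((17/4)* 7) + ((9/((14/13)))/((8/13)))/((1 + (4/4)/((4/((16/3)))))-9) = 395277/2240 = 176.46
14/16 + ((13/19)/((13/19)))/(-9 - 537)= 1907/2184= 0.87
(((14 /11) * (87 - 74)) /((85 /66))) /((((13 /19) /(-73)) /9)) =-1048572 /85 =-12336.14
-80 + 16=-64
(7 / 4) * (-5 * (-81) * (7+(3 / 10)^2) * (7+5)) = 1206009 / 20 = 60300.45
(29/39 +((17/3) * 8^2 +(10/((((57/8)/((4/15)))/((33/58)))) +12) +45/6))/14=784089/28652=27.37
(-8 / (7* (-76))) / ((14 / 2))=2 / 931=0.00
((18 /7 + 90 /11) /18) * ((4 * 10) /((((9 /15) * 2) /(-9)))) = -13800 /77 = -179.22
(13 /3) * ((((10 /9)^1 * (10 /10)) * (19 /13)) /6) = 95 /81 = 1.17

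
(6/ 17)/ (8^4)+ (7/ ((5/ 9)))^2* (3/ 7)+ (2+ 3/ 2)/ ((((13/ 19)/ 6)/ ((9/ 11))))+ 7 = 12465635813/ 124467200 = 100.15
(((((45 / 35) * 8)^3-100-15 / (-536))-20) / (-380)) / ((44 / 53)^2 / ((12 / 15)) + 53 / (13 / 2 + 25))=-4500127036953 / 4493279788480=-1.00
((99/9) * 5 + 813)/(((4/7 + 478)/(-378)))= -1148364/1675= -685.59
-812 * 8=-6496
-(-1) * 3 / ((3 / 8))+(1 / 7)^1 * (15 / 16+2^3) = 1039 / 112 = 9.28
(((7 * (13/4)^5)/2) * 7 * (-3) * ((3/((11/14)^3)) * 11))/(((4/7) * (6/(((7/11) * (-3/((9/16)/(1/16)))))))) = 305775751099/2725888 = 112174.73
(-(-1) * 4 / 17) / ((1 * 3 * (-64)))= -1 / 816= -0.00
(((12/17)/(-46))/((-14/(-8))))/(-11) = 24/30107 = 0.00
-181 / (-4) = 181 / 4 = 45.25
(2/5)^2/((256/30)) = 3/160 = 0.02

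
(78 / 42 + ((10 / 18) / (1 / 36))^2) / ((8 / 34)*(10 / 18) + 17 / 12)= 1721556 / 6629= 259.70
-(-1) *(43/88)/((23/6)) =0.13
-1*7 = -7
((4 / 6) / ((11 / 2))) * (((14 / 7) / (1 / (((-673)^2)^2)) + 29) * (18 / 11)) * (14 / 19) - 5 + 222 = 137857224824179 / 2299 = 59963995138.83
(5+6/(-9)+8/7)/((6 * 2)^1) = 115/252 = 0.46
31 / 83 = 0.37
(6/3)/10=1/5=0.20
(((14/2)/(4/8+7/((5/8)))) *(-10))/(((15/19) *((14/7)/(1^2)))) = -1330/351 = -3.79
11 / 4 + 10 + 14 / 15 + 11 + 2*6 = 36.68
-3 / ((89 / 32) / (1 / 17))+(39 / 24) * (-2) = -20053 / 6052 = -3.31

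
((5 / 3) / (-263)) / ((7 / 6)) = -10 / 1841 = -0.01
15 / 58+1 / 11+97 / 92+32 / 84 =1100005 / 616308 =1.78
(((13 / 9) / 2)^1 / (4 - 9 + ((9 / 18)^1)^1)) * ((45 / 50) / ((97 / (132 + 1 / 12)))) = -4121 / 20952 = -0.20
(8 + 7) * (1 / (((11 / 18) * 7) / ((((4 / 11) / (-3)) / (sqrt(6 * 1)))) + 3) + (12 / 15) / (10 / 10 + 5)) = 285754 / 143309 - 10164 * sqrt(6) / 143309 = 1.82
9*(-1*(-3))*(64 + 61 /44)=77679 /44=1765.43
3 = 3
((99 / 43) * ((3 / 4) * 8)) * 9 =5346 / 43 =124.33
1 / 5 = 0.20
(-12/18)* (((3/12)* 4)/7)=-0.10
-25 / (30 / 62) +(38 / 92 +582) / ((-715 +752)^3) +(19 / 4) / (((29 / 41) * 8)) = -164816390485 / 3243412896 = -50.82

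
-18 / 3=-6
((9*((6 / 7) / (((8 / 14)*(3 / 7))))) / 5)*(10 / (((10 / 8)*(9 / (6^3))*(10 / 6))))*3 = 54432 / 25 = 2177.28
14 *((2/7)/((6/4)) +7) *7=2114/3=704.67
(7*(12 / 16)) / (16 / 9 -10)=-189 / 296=-0.64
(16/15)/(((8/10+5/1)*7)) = 0.03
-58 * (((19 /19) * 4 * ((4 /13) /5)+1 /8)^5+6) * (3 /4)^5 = -82.68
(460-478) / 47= -18 / 47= -0.38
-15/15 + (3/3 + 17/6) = 17/6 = 2.83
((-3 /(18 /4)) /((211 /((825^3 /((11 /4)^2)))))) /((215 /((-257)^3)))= 168048470700000 /9073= 18521819761.93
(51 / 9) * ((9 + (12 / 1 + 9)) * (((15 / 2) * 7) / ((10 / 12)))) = 10710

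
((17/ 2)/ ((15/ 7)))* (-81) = -3213/ 10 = -321.30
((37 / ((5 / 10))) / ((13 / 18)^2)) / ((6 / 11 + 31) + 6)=263736 / 69797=3.78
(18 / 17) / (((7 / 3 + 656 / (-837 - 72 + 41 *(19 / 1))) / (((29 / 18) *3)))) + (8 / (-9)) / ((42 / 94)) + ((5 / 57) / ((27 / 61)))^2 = -572041439644 / 149100765471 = -3.84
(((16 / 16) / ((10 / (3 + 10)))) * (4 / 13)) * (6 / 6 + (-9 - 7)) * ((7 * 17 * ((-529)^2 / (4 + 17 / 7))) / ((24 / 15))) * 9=-699322659 / 4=-174830664.75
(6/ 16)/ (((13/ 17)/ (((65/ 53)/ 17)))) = 15/ 424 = 0.04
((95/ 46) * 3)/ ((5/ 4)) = 114/ 23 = 4.96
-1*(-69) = 69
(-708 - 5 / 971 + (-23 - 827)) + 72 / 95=-143648273 / 92245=-1557.25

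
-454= -454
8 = 8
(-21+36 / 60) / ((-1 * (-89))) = -102 / 445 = -0.23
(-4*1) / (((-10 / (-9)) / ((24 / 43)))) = -432 / 215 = -2.01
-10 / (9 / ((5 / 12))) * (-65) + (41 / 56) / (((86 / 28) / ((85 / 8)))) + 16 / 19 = 23624237 / 705888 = 33.47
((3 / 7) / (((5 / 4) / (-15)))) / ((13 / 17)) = -612 / 91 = -6.73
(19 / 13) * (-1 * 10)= -190 / 13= -14.62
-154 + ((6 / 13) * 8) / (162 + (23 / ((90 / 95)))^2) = -487385362 / 3164941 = -154.00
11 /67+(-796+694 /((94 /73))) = -256.88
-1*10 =-10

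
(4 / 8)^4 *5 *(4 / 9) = 5 / 36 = 0.14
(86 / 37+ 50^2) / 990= 15431 / 6105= 2.53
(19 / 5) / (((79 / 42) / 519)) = 414162 / 395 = 1048.51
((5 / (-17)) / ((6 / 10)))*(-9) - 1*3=24 / 17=1.41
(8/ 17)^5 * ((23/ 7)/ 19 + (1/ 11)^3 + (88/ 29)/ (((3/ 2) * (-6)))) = -247507124224/ 65601657230571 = -0.00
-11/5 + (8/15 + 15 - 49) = -107/3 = -35.67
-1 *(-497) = 497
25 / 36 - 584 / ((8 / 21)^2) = -289687 / 72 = -4023.43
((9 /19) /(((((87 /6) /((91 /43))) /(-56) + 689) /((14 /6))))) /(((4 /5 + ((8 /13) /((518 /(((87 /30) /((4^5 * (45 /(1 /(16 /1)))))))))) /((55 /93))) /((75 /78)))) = 7805147750400000 /4047444102038468707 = 0.00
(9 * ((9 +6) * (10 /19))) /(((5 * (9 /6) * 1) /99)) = 17820 /19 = 937.89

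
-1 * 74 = -74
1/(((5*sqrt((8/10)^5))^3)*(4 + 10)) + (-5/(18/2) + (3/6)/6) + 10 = 9.53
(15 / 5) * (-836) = -2508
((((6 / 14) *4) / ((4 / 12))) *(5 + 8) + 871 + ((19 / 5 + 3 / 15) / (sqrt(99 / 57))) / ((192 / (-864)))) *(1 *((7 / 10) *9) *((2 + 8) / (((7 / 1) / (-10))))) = -590850 / 7 + 540 *sqrt(627) / 11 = -83177.91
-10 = -10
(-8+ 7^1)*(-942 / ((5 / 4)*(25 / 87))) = 327816 / 125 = 2622.53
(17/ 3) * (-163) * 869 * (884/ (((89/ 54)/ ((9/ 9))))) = -38316080088/ 89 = -430517753.80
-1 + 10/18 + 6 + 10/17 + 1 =1093/153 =7.14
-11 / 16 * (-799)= 8789 / 16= 549.31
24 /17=1.41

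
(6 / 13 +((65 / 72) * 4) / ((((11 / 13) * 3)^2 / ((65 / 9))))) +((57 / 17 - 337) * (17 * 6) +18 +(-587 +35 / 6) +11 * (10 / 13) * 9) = -39578368408 / 1146717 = -34514.50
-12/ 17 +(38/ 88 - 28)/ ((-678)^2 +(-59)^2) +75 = 89062231/ 1198780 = 74.29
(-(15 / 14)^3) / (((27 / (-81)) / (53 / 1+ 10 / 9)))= 547875 / 2744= 199.66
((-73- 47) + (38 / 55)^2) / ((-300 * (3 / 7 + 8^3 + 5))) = 632723 / 821741250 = 0.00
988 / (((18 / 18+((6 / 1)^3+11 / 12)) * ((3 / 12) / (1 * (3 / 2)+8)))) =450528 / 2615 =172.29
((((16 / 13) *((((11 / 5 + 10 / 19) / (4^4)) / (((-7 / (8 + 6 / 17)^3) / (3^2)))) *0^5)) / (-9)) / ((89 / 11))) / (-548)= 0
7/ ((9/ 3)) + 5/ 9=26/ 9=2.89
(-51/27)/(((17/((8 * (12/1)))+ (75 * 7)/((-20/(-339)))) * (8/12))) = -272/854297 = -0.00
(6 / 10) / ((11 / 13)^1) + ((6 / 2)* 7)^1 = 1194 / 55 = 21.71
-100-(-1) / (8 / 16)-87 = -185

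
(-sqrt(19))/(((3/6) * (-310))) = 0.03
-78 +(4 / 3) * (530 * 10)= 20966 / 3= 6988.67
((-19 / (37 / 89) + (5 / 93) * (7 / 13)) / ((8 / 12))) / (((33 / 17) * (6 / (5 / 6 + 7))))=-408114019 / 8857134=-46.08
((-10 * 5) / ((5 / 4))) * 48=-1920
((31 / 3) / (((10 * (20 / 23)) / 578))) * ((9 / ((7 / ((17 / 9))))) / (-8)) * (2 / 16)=-3502969 / 134400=-26.06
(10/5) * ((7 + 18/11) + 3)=256/11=23.27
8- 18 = -10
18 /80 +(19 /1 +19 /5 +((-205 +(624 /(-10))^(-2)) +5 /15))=-88408507 /486720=-181.64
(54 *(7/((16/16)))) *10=3780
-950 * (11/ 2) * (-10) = 52250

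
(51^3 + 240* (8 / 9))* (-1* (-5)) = 1992965 / 3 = 664321.67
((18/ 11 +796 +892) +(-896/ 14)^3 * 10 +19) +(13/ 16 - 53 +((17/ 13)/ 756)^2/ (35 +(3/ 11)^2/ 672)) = -377218651486917621317/ 143988480011376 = -2619783.55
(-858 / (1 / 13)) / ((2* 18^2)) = -1859 / 108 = -17.21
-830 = -830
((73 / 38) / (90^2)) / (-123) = -73 / 37859400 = -0.00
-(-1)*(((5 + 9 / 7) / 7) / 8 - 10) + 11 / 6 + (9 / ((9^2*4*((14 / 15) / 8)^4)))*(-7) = -1088288 / 1029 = -1057.62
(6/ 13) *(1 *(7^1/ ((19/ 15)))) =630/ 247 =2.55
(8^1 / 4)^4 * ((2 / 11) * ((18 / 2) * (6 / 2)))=864 / 11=78.55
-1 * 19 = -19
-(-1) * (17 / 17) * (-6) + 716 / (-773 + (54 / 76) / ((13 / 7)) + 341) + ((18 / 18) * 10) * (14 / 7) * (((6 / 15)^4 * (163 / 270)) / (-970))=-165009725542 / 21544003125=-7.66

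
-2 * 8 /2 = -8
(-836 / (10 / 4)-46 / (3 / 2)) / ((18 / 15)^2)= -6845 / 27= -253.52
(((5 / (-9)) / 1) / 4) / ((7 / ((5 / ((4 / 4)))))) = -25 / 252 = -0.10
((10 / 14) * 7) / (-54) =-5 / 54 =-0.09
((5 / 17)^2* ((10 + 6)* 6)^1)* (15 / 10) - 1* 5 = 2155 / 289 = 7.46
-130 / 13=-10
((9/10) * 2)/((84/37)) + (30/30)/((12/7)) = 1.38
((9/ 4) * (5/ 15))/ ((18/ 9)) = 3/ 8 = 0.38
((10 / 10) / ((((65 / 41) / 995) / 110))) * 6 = 5384940 / 13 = 414226.15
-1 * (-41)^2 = -1681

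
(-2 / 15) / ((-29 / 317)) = 634 / 435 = 1.46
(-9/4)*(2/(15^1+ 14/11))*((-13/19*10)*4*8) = 205920/3401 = 60.55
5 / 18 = 0.28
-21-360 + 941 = 560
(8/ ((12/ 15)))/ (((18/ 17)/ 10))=850/ 9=94.44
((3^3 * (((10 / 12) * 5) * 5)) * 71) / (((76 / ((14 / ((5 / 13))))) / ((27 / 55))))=7850115 / 836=9390.09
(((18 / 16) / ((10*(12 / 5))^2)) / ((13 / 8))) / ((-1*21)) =-1 / 17472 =-0.00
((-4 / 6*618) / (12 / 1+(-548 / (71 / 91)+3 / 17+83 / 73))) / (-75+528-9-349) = 18150866 / 2883873485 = 0.01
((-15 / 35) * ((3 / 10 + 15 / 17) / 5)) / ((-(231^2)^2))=67 / 1882445345550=0.00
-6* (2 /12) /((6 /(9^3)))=-243 /2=-121.50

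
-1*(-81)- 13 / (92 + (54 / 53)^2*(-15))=17353211 / 214688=80.83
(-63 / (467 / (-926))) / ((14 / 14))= 58338 / 467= 124.92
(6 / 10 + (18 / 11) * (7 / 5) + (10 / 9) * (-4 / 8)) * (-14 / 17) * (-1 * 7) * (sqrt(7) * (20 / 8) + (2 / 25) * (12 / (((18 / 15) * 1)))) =26656 / 2475 + 3332 * sqrt(7) / 99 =99.82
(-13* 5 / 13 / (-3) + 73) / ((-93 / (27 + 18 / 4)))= -784 / 31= -25.29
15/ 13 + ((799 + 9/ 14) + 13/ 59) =8601321/ 10738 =801.02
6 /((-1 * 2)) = -3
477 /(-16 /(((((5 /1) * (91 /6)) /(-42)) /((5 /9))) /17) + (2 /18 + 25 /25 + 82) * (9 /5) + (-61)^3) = -10335 /4912867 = -0.00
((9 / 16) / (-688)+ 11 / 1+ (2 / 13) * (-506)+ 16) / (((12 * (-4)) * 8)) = 7276405 / 54951936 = 0.13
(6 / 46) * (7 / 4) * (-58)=-609 / 46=-13.24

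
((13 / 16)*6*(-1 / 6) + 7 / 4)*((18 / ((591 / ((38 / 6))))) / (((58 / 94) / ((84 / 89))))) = 281295 / 1016914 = 0.28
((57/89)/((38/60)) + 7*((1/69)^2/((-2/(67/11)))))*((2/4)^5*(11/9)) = 9385039/244067904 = 0.04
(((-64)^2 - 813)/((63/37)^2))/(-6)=-91723/486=-188.73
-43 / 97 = -0.44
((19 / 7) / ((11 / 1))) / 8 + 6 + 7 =8027 / 616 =13.03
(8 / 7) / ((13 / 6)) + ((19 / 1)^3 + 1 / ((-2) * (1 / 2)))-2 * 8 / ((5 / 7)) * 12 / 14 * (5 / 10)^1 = 3116262 / 455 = 6848.93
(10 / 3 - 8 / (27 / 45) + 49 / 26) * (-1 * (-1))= -211 / 26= -8.12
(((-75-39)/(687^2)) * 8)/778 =-152/61198647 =-0.00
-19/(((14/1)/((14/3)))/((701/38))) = -701/6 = -116.83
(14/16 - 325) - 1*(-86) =-1905/8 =-238.12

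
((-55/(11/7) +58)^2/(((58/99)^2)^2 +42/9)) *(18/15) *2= 304893173574/1148986585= 265.36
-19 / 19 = -1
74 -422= -348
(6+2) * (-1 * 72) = -576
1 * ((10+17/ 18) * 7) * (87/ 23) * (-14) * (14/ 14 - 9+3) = 20285.29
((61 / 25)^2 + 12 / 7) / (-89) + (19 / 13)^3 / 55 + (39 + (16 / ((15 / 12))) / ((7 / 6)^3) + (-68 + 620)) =276208070637899 / 461091255625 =599.03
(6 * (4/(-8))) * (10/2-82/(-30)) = -116/5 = -23.20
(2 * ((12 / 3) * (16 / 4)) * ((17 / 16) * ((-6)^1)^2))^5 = 2747306344218624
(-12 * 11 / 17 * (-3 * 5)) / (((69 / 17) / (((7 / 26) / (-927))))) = -770 / 92391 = -0.01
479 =479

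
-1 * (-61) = 61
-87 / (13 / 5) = -435 / 13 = -33.46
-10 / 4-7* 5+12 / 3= -67 / 2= -33.50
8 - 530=-522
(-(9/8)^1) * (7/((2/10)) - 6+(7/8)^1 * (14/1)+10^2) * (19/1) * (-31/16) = 2995065/512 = 5849.74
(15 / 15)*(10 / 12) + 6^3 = 1301 / 6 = 216.83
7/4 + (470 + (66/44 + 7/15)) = 28423/60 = 473.72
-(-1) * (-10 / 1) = -10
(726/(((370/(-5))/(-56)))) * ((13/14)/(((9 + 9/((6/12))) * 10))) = 3146/1665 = 1.89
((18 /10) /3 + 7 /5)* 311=622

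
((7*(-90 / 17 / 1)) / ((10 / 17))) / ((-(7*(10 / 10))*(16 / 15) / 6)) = 50.62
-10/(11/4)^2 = -160/121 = -1.32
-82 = -82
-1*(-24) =24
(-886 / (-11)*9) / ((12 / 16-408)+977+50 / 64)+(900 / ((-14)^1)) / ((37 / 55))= -4904379738 / 52014193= -94.29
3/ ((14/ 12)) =18/ 7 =2.57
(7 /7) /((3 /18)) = 6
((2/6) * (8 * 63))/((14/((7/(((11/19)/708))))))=1129968/11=102724.36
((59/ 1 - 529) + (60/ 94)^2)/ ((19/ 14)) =-14522620/ 41971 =-346.02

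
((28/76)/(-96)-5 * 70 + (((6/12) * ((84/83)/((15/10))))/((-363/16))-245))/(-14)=1557115675/36636864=42.50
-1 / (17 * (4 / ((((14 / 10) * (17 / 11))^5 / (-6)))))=1403737447 / 12078825000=0.12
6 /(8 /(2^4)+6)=12 /13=0.92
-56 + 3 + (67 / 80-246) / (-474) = -1990147 / 37920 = -52.48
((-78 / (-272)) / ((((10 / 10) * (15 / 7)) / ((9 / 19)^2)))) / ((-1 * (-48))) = 2457 / 3927680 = 0.00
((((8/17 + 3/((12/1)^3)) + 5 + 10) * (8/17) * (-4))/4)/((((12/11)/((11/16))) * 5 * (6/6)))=-3666421/3995136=-0.92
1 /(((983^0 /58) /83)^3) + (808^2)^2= 537793907640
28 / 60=7 / 15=0.47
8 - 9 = -1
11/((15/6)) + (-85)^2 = 36147/5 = 7229.40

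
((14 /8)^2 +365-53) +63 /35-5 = 24949 /80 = 311.86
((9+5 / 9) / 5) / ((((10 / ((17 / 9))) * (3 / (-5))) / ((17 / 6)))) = -12427 / 7290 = -1.70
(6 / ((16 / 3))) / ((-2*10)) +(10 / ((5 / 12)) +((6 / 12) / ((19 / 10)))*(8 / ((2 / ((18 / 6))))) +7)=103669 / 3040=34.10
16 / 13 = 1.23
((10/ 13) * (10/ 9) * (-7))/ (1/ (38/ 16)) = -3325/ 234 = -14.21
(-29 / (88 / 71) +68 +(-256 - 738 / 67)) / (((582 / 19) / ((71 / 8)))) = -64.44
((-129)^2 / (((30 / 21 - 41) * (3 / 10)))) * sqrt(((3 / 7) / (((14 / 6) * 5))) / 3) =-11094 * sqrt(15) / 277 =-155.12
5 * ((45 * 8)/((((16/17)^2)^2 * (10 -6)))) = 18792225/32768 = 573.49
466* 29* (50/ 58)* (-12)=-139800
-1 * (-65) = 65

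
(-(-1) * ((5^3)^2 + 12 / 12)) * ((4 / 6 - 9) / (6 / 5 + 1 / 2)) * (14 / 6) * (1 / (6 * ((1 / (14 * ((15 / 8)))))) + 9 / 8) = -150400250 / 153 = -983008.17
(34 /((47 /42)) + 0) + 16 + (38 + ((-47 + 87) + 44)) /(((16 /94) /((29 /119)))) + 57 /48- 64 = 14160639 /89488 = 158.24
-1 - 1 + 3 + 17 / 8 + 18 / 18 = 33 / 8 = 4.12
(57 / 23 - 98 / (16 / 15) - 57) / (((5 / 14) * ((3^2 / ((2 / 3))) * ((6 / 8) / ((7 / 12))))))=-146657 / 6210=-23.62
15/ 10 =3/ 2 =1.50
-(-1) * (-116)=-116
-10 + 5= -5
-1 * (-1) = 1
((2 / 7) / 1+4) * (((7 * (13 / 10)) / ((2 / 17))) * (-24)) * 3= -23868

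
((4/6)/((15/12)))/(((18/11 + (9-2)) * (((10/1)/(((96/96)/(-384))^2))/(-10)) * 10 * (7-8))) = 11/262656000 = 0.00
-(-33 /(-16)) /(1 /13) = -429 /16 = -26.81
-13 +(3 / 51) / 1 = -220 / 17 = -12.94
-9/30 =-3/10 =-0.30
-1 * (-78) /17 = 78 /17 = 4.59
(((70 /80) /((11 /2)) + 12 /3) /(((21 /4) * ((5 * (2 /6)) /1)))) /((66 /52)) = 1586 /4235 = 0.37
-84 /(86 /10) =-420 /43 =-9.77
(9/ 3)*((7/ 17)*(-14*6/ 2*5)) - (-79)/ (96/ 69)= -110231/ 544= -202.63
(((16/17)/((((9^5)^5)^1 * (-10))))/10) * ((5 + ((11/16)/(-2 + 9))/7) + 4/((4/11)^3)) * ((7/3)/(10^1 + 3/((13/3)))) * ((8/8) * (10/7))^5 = -299650000/199578933576404562205953911132163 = -0.00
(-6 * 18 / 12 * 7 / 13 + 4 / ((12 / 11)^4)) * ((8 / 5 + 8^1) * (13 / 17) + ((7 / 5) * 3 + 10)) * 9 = -249490229 / 636480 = -391.98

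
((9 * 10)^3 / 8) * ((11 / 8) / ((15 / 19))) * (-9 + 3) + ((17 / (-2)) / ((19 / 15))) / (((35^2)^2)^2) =-952256.25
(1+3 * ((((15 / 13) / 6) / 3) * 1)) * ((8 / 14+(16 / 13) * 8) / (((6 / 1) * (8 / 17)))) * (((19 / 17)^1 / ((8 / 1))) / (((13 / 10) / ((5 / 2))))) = 1.18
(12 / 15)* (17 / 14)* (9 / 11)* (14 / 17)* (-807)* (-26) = 755352 / 55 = 13733.67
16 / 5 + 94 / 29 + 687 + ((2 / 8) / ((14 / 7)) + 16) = 823097 / 1160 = 709.57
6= 6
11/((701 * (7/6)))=66/4907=0.01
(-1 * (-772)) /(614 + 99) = 772 /713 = 1.08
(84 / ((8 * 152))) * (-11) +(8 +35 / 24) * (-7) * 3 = -60613 / 304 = -199.38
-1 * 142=-142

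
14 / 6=7 / 3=2.33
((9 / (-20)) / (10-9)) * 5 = -9 / 4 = -2.25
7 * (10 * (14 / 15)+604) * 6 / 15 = 5152 / 3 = 1717.33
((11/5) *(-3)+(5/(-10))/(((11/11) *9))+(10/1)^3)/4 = 89401/360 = 248.34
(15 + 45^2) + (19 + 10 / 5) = 2061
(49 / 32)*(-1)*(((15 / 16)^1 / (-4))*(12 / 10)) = 441 / 1024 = 0.43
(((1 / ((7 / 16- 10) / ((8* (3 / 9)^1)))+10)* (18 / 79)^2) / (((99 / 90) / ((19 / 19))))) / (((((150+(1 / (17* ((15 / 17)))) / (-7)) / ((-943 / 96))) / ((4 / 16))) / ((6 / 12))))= -0.00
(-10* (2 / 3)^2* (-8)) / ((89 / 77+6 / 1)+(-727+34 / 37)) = -455840 / 9216981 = -0.05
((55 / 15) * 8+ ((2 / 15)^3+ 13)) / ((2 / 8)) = 169.34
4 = 4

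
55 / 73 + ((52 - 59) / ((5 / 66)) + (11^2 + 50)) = 28964 / 365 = 79.35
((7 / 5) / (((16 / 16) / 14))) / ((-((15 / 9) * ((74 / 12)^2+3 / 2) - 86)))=10584 / 10865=0.97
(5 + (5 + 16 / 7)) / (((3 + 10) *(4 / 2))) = 43 / 91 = 0.47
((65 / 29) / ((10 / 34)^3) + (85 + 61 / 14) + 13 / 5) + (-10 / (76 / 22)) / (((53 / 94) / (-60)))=4988853717 / 10221050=488.10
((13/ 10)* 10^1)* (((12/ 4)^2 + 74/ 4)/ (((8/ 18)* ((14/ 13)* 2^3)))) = 83655/ 896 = 93.36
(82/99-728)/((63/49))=-503930/891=-565.58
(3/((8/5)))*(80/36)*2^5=400/3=133.33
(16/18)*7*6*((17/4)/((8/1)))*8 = 476/3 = 158.67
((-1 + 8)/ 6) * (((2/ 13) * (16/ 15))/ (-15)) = -112/ 8775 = -0.01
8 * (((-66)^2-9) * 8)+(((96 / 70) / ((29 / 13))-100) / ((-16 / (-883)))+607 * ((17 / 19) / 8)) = 42086205699 / 154280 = 272791.07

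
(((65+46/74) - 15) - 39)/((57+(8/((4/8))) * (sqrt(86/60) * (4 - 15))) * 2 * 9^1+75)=-75680 * sqrt(1290)/812338293 - 789050/812338293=-0.00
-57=-57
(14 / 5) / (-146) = -7 / 365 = -0.02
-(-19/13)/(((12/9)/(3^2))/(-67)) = -34371/52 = -660.98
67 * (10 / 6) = 335 / 3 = 111.67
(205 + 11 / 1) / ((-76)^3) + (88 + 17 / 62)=150156391 / 1701032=88.27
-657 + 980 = 323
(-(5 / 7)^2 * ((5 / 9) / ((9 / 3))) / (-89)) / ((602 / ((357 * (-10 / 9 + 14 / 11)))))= 17000 / 167082993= 0.00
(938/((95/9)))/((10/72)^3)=393869952/11875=33168.00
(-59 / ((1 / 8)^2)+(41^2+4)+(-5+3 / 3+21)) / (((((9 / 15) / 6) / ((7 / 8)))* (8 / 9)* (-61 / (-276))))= -92373.75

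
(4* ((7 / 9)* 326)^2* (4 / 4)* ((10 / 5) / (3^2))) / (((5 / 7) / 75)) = 1458106720 / 243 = 6000439.18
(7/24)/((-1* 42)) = -0.01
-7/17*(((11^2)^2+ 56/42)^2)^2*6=-52125977473155687374/459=-113564221074413262.25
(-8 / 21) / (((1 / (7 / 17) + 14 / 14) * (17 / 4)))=-4 / 153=-0.03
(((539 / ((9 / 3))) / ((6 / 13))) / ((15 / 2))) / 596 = 7007 / 80460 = 0.09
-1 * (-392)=392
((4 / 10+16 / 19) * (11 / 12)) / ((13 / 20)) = 1298 / 741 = 1.75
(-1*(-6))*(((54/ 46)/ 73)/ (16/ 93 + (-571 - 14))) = -15066/ 91319131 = -0.00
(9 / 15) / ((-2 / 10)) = -3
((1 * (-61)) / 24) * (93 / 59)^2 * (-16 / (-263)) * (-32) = 11255232 / 915503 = 12.29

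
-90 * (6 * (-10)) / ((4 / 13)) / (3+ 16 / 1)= 923.68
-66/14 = -33/7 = -4.71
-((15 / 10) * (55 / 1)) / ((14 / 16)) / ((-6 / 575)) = 9035.71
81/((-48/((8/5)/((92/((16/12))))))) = -0.04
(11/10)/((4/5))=11/8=1.38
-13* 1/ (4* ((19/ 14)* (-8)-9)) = 91/ 556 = 0.16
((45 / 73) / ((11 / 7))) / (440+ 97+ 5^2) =315 / 451286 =0.00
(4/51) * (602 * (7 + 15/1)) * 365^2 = 7057727600/51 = 138386815.69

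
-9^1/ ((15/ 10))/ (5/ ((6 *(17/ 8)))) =-153/ 10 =-15.30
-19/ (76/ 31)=-31/ 4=-7.75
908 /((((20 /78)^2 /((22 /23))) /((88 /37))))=668436912 /21275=31418.89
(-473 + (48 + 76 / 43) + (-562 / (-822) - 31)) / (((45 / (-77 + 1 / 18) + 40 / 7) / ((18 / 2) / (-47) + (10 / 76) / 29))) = 150495009221753 / 9104124430452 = 16.53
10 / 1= 10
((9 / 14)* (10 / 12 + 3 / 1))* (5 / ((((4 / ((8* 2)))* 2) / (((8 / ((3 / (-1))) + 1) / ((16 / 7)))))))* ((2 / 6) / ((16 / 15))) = -2875 / 512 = -5.62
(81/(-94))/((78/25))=-0.28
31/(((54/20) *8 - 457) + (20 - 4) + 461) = 155/208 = 0.75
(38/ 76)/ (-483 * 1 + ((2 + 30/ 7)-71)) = -7/ 7668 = -0.00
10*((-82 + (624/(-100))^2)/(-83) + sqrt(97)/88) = 5*sqrt(97)/44 + 53828/10375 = 6.31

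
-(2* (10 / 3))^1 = -20 / 3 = -6.67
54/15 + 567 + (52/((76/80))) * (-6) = 23007/95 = 242.18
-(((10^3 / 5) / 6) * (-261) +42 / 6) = 8693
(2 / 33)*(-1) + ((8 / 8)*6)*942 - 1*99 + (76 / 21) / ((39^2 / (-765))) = 216710141 / 39039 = 5551.12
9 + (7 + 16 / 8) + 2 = 20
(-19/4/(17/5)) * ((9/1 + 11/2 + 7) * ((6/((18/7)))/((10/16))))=-5719/51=-112.14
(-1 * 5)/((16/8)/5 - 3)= 25/13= 1.92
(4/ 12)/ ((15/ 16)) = 16/ 45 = 0.36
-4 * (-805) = 3220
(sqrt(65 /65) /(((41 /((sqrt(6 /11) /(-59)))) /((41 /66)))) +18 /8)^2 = 1125870281 /222394128 - 3 * sqrt(66) /28556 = 5.06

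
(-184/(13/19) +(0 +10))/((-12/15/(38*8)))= 1279080/13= 98390.77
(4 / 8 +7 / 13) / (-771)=-9 / 6682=-0.00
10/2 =5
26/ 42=13/ 21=0.62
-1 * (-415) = 415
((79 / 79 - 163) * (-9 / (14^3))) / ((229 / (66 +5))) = 51759 / 314188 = 0.16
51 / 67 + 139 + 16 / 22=103540 / 737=140.49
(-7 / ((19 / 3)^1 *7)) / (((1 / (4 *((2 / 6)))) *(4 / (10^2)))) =-100 / 19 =-5.26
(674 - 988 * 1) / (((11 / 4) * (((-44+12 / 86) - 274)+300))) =6751 / 1056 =6.39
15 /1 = 15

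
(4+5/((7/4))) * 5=240/7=34.29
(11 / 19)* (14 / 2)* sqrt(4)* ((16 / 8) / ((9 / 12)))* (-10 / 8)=-1540 / 57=-27.02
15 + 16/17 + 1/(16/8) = 559/34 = 16.44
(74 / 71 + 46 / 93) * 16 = 162368 / 6603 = 24.59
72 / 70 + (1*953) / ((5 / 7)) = 46733 / 35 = 1335.23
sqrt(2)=1.41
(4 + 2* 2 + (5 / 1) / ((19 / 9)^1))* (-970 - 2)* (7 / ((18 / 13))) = -968058 / 19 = -50950.42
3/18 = 1/6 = 0.17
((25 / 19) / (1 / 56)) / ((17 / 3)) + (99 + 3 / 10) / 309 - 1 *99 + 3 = -27505327 / 332690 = -82.68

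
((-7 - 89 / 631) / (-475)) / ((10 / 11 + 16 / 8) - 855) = -49566 / 2809322425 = -0.00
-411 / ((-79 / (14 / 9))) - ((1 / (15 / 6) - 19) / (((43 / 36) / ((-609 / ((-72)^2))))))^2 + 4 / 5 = 15554857147 / 2804563200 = 5.55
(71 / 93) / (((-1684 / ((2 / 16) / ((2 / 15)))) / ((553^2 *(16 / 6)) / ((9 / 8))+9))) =-6948066745 / 22552128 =-308.09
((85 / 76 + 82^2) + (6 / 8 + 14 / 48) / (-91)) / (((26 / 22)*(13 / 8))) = 3501.83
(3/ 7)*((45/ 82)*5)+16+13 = 30.18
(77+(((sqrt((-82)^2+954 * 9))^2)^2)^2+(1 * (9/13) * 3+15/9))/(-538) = -2142719736113193149/20982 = -102121806124925.80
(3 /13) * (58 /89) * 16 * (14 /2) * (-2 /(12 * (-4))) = 812 /1157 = 0.70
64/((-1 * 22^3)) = -8/1331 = -0.01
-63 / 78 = -21 / 26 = -0.81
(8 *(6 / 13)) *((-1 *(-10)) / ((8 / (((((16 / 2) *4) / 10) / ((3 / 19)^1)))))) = 1216 / 13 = 93.54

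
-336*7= -2352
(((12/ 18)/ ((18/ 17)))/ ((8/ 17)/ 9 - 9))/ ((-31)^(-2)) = -277729/ 4107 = -67.62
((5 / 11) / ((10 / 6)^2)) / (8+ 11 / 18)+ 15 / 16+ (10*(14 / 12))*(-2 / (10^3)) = 381853 / 409200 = 0.93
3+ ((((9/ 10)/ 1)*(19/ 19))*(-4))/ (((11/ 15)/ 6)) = -291/ 11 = -26.45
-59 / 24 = -2.46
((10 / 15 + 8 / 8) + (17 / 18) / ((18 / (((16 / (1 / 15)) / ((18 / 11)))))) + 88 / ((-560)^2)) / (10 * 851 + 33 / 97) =8650719281 / 7863411376800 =0.00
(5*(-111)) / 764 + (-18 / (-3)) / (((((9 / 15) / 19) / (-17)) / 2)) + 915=-4236935 / 764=-5545.73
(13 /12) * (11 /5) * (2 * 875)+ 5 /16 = 200215 /48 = 4171.15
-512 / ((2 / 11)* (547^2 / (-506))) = 1424896 / 299209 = 4.76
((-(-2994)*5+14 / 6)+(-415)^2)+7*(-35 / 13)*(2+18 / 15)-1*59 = 7296043 / 39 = 187078.03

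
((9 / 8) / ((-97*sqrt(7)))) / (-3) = 3*sqrt(7) / 5432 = 0.00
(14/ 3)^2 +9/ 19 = 3805/ 171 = 22.25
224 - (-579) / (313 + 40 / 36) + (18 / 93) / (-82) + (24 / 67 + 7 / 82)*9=110659511993 / 481477678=229.83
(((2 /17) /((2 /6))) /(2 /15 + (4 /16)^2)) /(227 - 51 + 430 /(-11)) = 2640 /200549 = 0.01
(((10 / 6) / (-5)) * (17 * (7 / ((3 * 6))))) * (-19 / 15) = 2261 / 810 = 2.79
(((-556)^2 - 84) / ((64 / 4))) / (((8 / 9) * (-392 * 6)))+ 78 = 1725075 / 25088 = 68.76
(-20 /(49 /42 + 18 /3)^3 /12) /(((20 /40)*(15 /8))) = -384 /79507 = -0.00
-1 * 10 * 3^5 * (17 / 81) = -510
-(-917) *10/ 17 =9170/ 17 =539.41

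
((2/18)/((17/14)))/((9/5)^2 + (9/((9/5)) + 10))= 175/34884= 0.01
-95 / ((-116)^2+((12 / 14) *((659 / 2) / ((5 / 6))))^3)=-4073125 / 1669643881928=-0.00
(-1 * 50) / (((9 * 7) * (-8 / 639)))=1775 / 28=63.39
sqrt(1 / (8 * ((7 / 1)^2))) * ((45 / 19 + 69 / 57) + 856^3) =31679495.95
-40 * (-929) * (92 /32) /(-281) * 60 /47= -6410100 /13207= -485.36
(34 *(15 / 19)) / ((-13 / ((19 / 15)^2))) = -646 / 195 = -3.31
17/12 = 1.42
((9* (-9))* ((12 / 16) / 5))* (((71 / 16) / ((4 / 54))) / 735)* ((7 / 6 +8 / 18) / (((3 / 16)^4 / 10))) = -3162624 / 245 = -12908.67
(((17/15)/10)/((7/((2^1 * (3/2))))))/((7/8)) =68/1225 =0.06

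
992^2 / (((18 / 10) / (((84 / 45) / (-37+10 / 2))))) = -861056 / 27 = -31890.96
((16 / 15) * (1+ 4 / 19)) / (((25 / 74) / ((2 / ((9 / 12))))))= 10.19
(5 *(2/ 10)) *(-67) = -67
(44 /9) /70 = 22 /315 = 0.07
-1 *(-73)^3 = 389017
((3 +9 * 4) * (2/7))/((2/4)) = 156/7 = 22.29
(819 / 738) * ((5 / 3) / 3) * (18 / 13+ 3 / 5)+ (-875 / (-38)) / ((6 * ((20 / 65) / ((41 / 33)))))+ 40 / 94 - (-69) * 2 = 155.15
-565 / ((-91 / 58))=32770 / 91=360.11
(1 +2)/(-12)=-1/4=-0.25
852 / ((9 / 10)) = 2840 / 3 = 946.67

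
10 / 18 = 5 / 9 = 0.56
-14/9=-1.56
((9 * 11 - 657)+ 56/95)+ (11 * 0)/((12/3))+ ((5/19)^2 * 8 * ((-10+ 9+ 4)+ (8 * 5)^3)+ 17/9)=567002551/16245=34903.20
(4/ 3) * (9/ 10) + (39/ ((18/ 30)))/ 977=6187/ 4885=1.27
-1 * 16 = -16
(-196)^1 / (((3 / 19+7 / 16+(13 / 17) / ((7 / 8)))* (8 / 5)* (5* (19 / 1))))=-46648 / 53155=-0.88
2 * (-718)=-1436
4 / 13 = 0.31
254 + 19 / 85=21609 / 85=254.22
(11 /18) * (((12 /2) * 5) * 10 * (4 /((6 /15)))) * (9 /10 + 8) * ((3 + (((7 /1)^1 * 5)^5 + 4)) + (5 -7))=2570946026000 /3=856982008666.67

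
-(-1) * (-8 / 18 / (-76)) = 1 / 171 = 0.01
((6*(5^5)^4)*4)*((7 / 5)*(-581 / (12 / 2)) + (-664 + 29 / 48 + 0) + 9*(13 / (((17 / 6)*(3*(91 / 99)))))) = -427068500518798828125 / 238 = -1794405464364700958.51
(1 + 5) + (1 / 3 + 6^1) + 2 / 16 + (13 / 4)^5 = 1152151 / 3072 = 375.05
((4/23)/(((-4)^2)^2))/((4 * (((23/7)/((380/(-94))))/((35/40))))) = -4655/25459712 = -0.00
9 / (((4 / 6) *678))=9 / 452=0.02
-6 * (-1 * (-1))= -6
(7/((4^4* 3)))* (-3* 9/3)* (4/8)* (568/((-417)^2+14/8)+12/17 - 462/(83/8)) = 225790046349/125624242304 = 1.80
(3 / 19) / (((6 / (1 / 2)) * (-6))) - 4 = -1825 / 456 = -4.00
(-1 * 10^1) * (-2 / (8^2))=5 / 16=0.31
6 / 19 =0.32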